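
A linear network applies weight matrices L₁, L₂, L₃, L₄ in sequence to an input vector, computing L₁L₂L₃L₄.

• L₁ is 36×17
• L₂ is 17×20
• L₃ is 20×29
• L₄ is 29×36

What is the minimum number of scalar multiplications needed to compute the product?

49640

Adjacent pairs: L₁L₂ = 36·17·20 = 12240; L₂L₃ = 17·20·29 = 9860; L₃L₄ = 20·29·36 = 20880.
Length 3: L₁..L₃: k=1: 0+9860+36·17·29=27608; k=2: 12240+0+36·20·29=33120 → min 27608 | L₂..L₄: k=2: 0+20880+17·20·36=33120; k=3: 9860+0+17·29·36=27608 → min 27608.
Length 4: L₁..L₄: k=1: 0+27608+36·17·36=49640; k=2: 12240+20880+36·20·36=59040; k=3: 27608+0+36·29·36=65192 → min 49640.
Optimal order: (L₁((L₂L₃)L₄)) with cost 49640.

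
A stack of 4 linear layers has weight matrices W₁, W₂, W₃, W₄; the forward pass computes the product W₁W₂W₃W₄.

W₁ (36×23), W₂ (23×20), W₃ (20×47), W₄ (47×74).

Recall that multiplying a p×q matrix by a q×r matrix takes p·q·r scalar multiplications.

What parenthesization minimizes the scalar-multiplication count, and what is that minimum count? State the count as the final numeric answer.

Adjacent pairs: W₁W₂ = 36·23·20 = 16560; W₂W₃ = 23·20·47 = 21620; W₃W₄ = 20·47·74 = 69560.
Length 3: W₁..W₃: k=1: 0+21620+36·23·47=60536; k=2: 16560+0+36·20·47=50400 → min 50400 | W₂..W₄: k=2: 0+69560+23·20·74=103600; k=3: 21620+0+23·47·74=101614 → min 101614.
Length 4: W₁..W₄: k=1: 0+101614+36·23·74=162886; k=2: 16560+69560+36·20·74=139400; k=3: 50400+0+36·47·74=175608 → min 139400.
Optimal parenthesization: ((W₁W₂)(W₃W₄)) with cost 139400.

139400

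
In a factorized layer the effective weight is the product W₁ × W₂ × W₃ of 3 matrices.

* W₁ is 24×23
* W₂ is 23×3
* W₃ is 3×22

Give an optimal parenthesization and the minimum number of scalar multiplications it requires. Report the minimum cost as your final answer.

3240

(W₁ × (W₂ × W₃)): cost 13662.
((W₁ × W₂) × W₃): cost 3240.
Optimal: ((W₁ × W₂) × W₃) with cost 3240.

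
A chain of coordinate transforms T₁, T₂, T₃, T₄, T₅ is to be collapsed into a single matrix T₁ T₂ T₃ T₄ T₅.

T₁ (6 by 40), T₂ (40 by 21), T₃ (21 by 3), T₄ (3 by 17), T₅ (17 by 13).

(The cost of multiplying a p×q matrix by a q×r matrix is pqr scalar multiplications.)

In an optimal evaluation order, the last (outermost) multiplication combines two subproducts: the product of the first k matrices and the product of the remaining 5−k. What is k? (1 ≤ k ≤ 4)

3

Adjacent pairs: T₁T₂ = 6·40·21 = 5040; T₂T₃ = 40·21·3 = 2520; T₃T₄ = 21·3·17 = 1071; T₄T₅ = 3·17·13 = 663.
Length 3: T₁..T₃: k=1: 0+2520+6·40·3=3240; k=2: 5040+0+6·21·3=5418 → min 3240 | T₂..T₄: k=2: 0+1071+40·21·17=15351; k=3: 2520+0+40·3·17=4560 → min 4560 | T₃..T₅: k=3: 0+663+21·3·13=1482; k=4: 1071+0+21·17·13=5712 → min 1482.
Length 4: T₁..T₄: k=1: 0+4560+6·40·17=8640; k=2: 5040+1071+6·21·17=8253; k=3: 3240+0+6·3·17=3546 → min 3546 | T₂..T₅: k=2: 0+1482+40·21·13=12402; k=3: 2520+663+40·3·13=4743; k=4: 4560+0+40·17·13=13400 → min 4743.
Top-level splits: k=1: (T₁..T₁)·(T₂..T₅) → 0+4743+6·40·13 = 7863; k=2: (T₁..T₂)·(T₃..T₅) → 5040+1482+6·21·13 = 8160; k=3: (T₁..T₃)·(T₄..T₅) → 3240+663+6·3·13 = 4137; k=4: (T₁..T₄)·(T₅..T₅) → 3546+0+6·17·13 = 4872.
Best split is after T₃, i.e. k = 3.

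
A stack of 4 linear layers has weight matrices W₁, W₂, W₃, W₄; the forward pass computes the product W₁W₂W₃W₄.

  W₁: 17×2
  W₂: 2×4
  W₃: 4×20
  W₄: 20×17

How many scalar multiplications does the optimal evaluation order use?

Adjacent pairs: W₁W₂ = 17·2·4 = 136; W₂W₃ = 2·4·20 = 160; W₃W₄ = 4·20·17 = 1360.
Length 3: W₁..W₃: k=1: 0+160+17·2·20=840; k=2: 136+0+17·4·20=1496 → min 840 | W₂..W₄: k=2: 0+1360+2·4·17=1496; k=3: 160+0+2·20·17=840 → min 840.
Length 4: W₁..W₄: k=1: 0+840+17·2·17=1418; k=2: 136+1360+17·4·17=2652; k=3: 840+0+17·20·17=6620 → min 1418.
Optimal order: (W₁((W₂W₃)W₄)) with cost 1418.

1418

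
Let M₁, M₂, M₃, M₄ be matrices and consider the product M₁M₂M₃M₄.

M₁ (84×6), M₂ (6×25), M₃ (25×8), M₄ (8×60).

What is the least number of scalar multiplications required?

34320

Adjacent pairs: M₁M₂ = 84·6·25 = 12600; M₂M₃ = 6·25·8 = 1200; M₃M₄ = 25·8·60 = 12000.
Length 3: M₁..M₃: k=1: 0+1200+84·6·8=5232; k=2: 12600+0+84·25·8=29400 → min 5232 | M₂..M₄: k=2: 0+12000+6·25·60=21000; k=3: 1200+0+6·8·60=4080 → min 4080.
Length 4: M₁..M₄: k=1: 0+4080+84·6·60=34320; k=2: 12600+12000+84·25·60=150600; k=3: 5232+0+84·8·60=45552 → min 34320.
Optimal order: (M₁((M₂M₃)M₄)) with cost 34320.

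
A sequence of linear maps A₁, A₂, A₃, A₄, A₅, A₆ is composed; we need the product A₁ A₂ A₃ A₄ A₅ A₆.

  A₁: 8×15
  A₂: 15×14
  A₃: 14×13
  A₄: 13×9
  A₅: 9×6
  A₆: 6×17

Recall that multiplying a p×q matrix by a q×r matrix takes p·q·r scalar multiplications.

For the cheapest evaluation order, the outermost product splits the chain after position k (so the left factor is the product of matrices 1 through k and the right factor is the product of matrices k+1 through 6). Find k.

Adjacent pairs: A₁A₂ = 8·15·14 = 1680; A₂A₃ = 15·14·13 = 2730; A₃A₄ = 14·13·9 = 1638; A₄A₅ = 13·9·6 = 702; A₅A₆ = 9·6·17 = 918.
Length 3: A₁..A₃: k=1: 0+2730+8·15·13=4290; k=2: 1680+0+8·14·13=3136 → min 3136 | A₂..A₄: k=2: 0+1638+15·14·9=3528; k=3: 2730+0+15·13·9=4485 → min 3528 | A₃..A₅: k=3: 0+702+14·13·6=1794; k=4: 1638+0+14·9·6=2394 → min 1794 | A₄..A₆: k=4: 0+918+13·9·17=2907; k=5: 702+0+13·6·17=2028 → min 2028.
Length 4: A₁..A₄: k=1: 0+3528+8·15·9=4608; k=2: 1680+1638+8·14·9=4326; k=3: 3136+0+8·13·9=4072 → min 4072 | A₂..A₅: k=2: 0+1794+15·14·6=3054; k=3: 2730+702+15·13·6=4602; k=4: 3528+0+15·9·6=4338 → min 3054 | A₃..A₆: k=3: 0+2028+14·13·17=5122; k=4: 1638+918+14·9·17=4698; k=5: 1794+0+14·6·17=3222 → min 3222.
Length 5: A₁..A₅: k=1: 0+3054+8·15·6=3774; k=2: 1680+1794+8·14·6=4146; k=3: 3136+702+8·13·6=4462; k=4: 4072+0+8·9·6=4504 → min 3774 | A₂..A₆: k=2: 0+3222+15·14·17=6792; k=3: 2730+2028+15·13·17=8073; k=4: 3528+918+15·9·17=6741; k=5: 3054+0+15·6·17=4584 → min 4584.
Top-level splits: k=1: (A₁..A₁)·(A₂..A₆) → 0+4584+8·15·17 = 6624; k=2: (A₁..A₂)·(A₃..A₆) → 1680+3222+8·14·17 = 6806; k=3: (A₁..A₃)·(A₄..A₆) → 3136+2028+8·13·17 = 6932; k=4: (A₁..A₄)·(A₅..A₆) → 4072+918+8·9·17 = 6214; k=5: (A₁..A₅)·(A₆..A₆) → 3774+0+8·6·17 = 4590.
Best split is after A₅, i.e. k = 5.

5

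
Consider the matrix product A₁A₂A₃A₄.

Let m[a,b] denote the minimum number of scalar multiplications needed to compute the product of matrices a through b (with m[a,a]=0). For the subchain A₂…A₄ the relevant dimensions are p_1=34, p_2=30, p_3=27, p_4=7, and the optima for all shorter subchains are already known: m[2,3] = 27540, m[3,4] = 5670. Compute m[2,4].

m[2,4] = min over k∈[2,3] of m[2,k]+m[k+1,4]+p_{1}·p_k·p_{4}.
k=2: 0 + 5670 + 34·30·7 = 12810; k=3: 27540 + 0 + 34·27·7 = 33966.
Minimum: 12810 at k=2.

12810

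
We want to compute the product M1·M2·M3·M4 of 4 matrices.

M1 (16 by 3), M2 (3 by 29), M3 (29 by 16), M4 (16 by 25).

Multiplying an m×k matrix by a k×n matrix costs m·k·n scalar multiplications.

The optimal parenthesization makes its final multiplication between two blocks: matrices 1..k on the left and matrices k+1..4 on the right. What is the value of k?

Adjacent pairs: M1M2 = 16·3·29 = 1392; M2M3 = 3·29·16 = 1392; M3M4 = 29·16·25 = 11600.
Length 3: M1..M3: k=1: 0+1392+16·3·16=2160; k=2: 1392+0+16·29·16=8816 → min 2160 | M2..M4: k=2: 0+11600+3·29·25=13775; k=3: 1392+0+3·16·25=2592 → min 2592.
Top-level splits: k=1: (M1..M1)·(M2..M4) → 0+2592+16·3·25 = 3792; k=2: (M1..M2)·(M3..M4) → 1392+11600+16·29·25 = 24592; k=3: (M1..M3)·(M4..M4) → 2160+0+16·16·25 = 8560.
Best split is after M1, i.e. k = 1.

1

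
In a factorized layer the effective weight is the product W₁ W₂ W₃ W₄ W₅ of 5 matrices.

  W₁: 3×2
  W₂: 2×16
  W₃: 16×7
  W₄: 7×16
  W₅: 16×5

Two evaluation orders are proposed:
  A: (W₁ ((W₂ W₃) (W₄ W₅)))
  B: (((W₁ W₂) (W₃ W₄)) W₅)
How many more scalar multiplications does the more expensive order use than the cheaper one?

2012

Order A = (W₁ ((W₂ W₃) (W₄ W₅))): (W₂ W₃): 2×16 by 16×7 → 2×7, cost 2·16·7 = 224; (W₄ W₅): 7×16 by 16×5 → 7×5, cost 7·16·5 = 560; ((W₂ W₃) (W₄ W₅)): 2×7 by 7×5 → 2×5, cost 2·7·5 = 70; cumulative 854; (W₁ ((W₂ W₃) (W₄ W₅))): 3×2 by 2×5 → 3×5, cost 3·2·5 = 30; cumulative 884. Total 884.
Order B = (((W₁ W₂) (W₃ W₄)) W₅): (W₁ W₂): 3×2 by 2×16 → 3×16, cost 3·2·16 = 96; (W₃ W₄): 16×7 by 7×16 → 16×16, cost 16·7·16 = 1792; ((W₁ W₂) (W₃ W₄)): 3×16 by 16×16 → 3×16, cost 3·16·16 = 768; cumulative 2656; (((W₁ W₂) (W₃ W₄)) W₅): 3×16 by 16×5 → 3×5, cost 3·16·5 = 240; cumulative 2896. Total 2896.
Difference: |884 − 2896| = 2012.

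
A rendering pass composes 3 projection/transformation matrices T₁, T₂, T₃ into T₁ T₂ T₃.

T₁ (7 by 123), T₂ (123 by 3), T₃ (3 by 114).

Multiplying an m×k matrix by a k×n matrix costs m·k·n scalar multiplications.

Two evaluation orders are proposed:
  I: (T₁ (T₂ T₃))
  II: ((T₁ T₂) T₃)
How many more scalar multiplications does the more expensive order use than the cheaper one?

135243

Order I = (T₁ (T₂ T₃)): (T₂ T₃): 123×3 by 3×114 → 123×114, cost 123·3·114 = 42066; (T₁ (T₂ T₃)): 7×123 by 123×114 → 7×114, cost 7·123·114 = 98154; cumulative 140220. Total 140220.
Order II = ((T₁ T₂) T₃): (T₁ T₂): 7×123 by 123×3 → 7×3, cost 7·123·3 = 2583; ((T₁ T₂) T₃): 7×3 by 3×114 → 7×114, cost 7·3·114 = 2394; cumulative 4977. Total 4977.
Difference: |140220 − 4977| = 135243.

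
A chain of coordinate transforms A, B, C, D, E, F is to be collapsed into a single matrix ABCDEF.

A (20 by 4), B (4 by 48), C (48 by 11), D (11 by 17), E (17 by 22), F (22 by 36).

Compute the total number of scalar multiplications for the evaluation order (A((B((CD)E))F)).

37200

(CD): 48×11 by 11×17 → 48×17, cost 48·11·17 = 8976
((CD)E): 48×17 by 17×22 → 48×22, cost 48·17·22 = 17952; cumulative 26928
(B((CD)E)): 4×48 by 48×22 → 4×22, cost 4·48·22 = 4224; cumulative 31152
((B((CD)E))F): 4×22 by 22×36 → 4×36, cost 4·22·36 = 3168; cumulative 34320
(A((B((CD)E))F)): 20×4 by 4×36 → 20×36, cost 20·4·36 = 2880; cumulative 37200
Total: 37200 scalar multiplications.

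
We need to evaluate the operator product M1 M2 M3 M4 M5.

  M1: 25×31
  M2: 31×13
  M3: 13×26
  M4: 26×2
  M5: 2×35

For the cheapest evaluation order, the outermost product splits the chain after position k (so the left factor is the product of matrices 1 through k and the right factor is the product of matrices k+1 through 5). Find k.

Adjacent pairs: M1M2 = 25·31·13 = 10075; M2M3 = 31·13·26 = 10478; M3M4 = 13·26·2 = 676; M4M5 = 26·2·35 = 1820.
Length 3: M1..M3: k=1: 0+10478+25·31·26=30628; k=2: 10075+0+25·13·26=18525 → min 18525 | M2..M4: k=2: 0+676+31·13·2=1482; k=3: 10478+0+31·26·2=12090 → min 1482 | M3..M5: k=3: 0+1820+13·26·35=13650; k=4: 676+0+13·2·35=1586 → min 1586.
Length 4: M1..M4: k=1: 0+1482+25·31·2=3032; k=2: 10075+676+25·13·2=11401; k=3: 18525+0+25·26·2=19825 → min 3032 | M2..M5: k=2: 0+1586+31·13·35=15691; k=3: 10478+1820+31·26·35=40508; k=4: 1482+0+31·2·35=3652 → min 3652.
Top-level splits: k=1: (M1..M1)·(M2..M5) → 0+3652+25·31·35 = 30777; k=2: (M1..M2)·(M3..M5) → 10075+1586+25·13·35 = 23036; k=3: (M1..M3)·(M4..M5) → 18525+1820+25·26·35 = 43095; k=4: (M1..M4)·(M5..M5) → 3032+0+25·2·35 = 4782.
Best split is after M4, i.e. k = 4.

4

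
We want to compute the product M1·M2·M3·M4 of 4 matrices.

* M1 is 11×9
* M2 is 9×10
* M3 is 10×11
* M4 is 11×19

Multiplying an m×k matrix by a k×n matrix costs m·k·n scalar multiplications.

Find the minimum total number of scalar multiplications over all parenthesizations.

Adjacent pairs: M1M2 = 11·9·10 = 990; M2M3 = 9·10·11 = 990; M3M4 = 10·11·19 = 2090.
Length 3: M1..M3: k=1: 0+990+11·9·11=2079; k=2: 990+0+11·10·11=2200 → min 2079 | M2..M4: k=2: 0+2090+9·10·19=3800; k=3: 990+0+9·11·19=2871 → min 2871.
Length 4: M1..M4: k=1: 0+2871+11·9·19=4752; k=2: 990+2090+11·10·19=5170; k=3: 2079+0+11·11·19=4378 → min 4378.
Optimal order: ((M1·(M2·M3))·M4) with cost 4378.

4378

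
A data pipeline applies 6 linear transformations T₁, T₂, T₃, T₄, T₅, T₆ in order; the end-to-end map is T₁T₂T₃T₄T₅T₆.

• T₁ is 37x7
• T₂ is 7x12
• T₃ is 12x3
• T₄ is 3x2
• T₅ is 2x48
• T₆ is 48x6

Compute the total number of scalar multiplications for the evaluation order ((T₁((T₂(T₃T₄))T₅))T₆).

24000

(T₃T₄): 12×3 by 3×2 → 12×2, cost 12·3·2 = 72
(T₂(T₃T₄)): 7×12 by 12×2 → 7×2, cost 7·12·2 = 168; cumulative 240
((T₂(T₃T₄))T₅): 7×2 by 2×48 → 7×48, cost 7·2·48 = 672; cumulative 912
(T₁((T₂(T₃T₄))T₅)): 37×7 by 7×48 → 37×48, cost 37·7·48 = 12432; cumulative 13344
((T₁((T₂(T₃T₄))T₅))T₆): 37×48 by 48×6 → 37×6, cost 37·48·6 = 10656; cumulative 24000
Total: 24000 scalar multiplications.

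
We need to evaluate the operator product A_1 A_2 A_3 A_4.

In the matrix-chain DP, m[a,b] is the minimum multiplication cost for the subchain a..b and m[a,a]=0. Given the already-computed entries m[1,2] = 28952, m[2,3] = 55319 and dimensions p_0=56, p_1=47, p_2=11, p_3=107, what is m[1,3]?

94864

m[1,3] = min over k∈[1,2] of m[1,k]+m[k+1,3]+p_{0}·p_k·p_{3}.
k=1: 0 + 55319 + 56·47·107 = 336943; k=2: 28952 + 0 + 56·11·107 = 94864.
Minimum: 94864 at k=2.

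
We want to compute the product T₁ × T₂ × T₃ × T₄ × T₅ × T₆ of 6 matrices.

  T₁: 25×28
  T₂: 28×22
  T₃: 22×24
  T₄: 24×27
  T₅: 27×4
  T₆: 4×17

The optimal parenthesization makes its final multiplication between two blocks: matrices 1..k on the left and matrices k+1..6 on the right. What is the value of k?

5

Adjacent pairs: T₁T₂ = 25·28·22 = 15400; T₂T₃ = 28·22·24 = 14784; T₃T₄ = 22·24·27 = 14256; T₄T₅ = 24·27·4 = 2592; T₅T₆ = 27·4·17 = 1836.
Length 3: T₁..T₃: k=1: 0+14784+25·28·24=31584; k=2: 15400+0+25·22·24=28600 → min 28600 | T₂..T₄: k=2: 0+14256+28·22·27=30888; k=3: 14784+0+28·24·27=32928 → min 30888 | T₃..T₅: k=3: 0+2592+22·24·4=4704; k=4: 14256+0+22·27·4=16632 → min 4704 | T₄..T₆: k=4: 0+1836+24·27·17=12852; k=5: 2592+0+24·4·17=4224 → min 4224.
Length 4: T₁..T₄: k=1: 0+30888+25·28·27=49788; k=2: 15400+14256+25·22·27=44506; k=3: 28600+0+25·24·27=44800 → min 44506 | T₂..T₅: k=2: 0+4704+28·22·4=7168; k=3: 14784+2592+28·24·4=20064; k=4: 30888+0+28·27·4=33912 → min 7168 | T₃..T₆: k=3: 0+4224+22·24·17=13200; k=4: 14256+1836+22·27·17=26190; k=5: 4704+0+22·4·17=6200 → min 6200.
Length 5: T₁..T₅: k=1: 0+7168+25·28·4=9968; k=2: 15400+4704+25·22·4=22304; k=3: 28600+2592+25·24·4=33592; k=4: 44506+0+25·27·4=47206 → min 9968 | T₂..T₆: k=2: 0+6200+28·22·17=16672; k=3: 14784+4224+28·24·17=30432; k=4: 30888+1836+28·27·17=45576; k=5: 7168+0+28·4·17=9072 → min 9072.
Top-level splits: k=1: (T₁..T₁)·(T₂..T₆) → 0+9072+25·28·17 = 20972; k=2: (T₁..T₂)·(T₃..T₆) → 15400+6200+25·22·17 = 30950; k=3: (T₁..T₃)·(T₄..T₆) → 28600+4224+25·24·17 = 43024; k=4: (T₁..T₄)·(T₅..T₆) → 44506+1836+25·27·17 = 57817; k=5: (T₁..T₅)·(T₆..T₆) → 9968+0+25·4·17 = 11668.
Best split is after T₅, i.e. k = 5.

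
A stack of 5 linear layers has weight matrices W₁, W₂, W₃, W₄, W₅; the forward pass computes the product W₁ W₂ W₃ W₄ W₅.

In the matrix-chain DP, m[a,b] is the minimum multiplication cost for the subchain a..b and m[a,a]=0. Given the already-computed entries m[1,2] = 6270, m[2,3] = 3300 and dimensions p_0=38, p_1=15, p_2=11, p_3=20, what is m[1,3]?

m[1,3] = min over k∈[1,2] of m[1,k]+m[k+1,3]+p_{0}·p_k·p_{3}.
k=1: 0 + 3300 + 38·15·20 = 14700; k=2: 6270 + 0 + 38·11·20 = 14630.
Minimum: 14630 at k=2.

14630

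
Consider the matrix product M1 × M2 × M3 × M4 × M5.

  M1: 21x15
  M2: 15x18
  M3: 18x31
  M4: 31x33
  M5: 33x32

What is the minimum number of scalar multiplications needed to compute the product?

Adjacent pairs: M1M2 = 21·15·18 = 5670; M2M3 = 15·18·31 = 8370; M3M4 = 18·31·33 = 18414; M4M5 = 31·33·32 = 32736.
Length 3: M1..M3: k=1: 0+8370+21·15·31=18135; k=2: 5670+0+21·18·31=17388 → min 17388 | M2..M4: k=2: 0+18414+15·18·33=27324; k=3: 8370+0+15·31·33=23715 → min 23715 | M3..M5: k=3: 0+32736+18·31·32=50592; k=4: 18414+0+18·33·32=37422 → min 37422.
Length 4: M1..M4: k=1: 0+23715+21·15·33=34110; k=2: 5670+18414+21·18·33=36558; k=3: 17388+0+21·31·33=38871 → min 34110 | M2..M5: k=2: 0+37422+15·18·32=46062; k=3: 8370+32736+15·31·32=55986; k=4: 23715+0+15·33·32=39555 → min 39555.
Length 5: M1..M5: k=1: 0+39555+21·15·32=49635; k=2: 5670+37422+21·18·32=55188; k=3: 17388+32736+21·31·32=70956; k=4: 34110+0+21·33·32=56286 → min 49635.
Optimal order: (M1 × (((M2 × M3) × M4) × M5)) with cost 49635.

49635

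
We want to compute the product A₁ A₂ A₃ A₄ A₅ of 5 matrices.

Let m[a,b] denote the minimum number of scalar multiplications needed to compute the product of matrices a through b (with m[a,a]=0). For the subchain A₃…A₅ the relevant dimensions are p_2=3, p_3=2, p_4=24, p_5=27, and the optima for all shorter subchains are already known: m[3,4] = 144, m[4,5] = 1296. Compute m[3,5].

m[3,5] = min over k∈[3,4] of m[3,k]+m[k+1,5]+p_{2}·p_k·p_{5}.
k=3: 0 + 1296 + 3·2·27 = 1458; k=4: 144 + 0 + 3·24·27 = 2088.
Minimum: 1458 at k=3.

1458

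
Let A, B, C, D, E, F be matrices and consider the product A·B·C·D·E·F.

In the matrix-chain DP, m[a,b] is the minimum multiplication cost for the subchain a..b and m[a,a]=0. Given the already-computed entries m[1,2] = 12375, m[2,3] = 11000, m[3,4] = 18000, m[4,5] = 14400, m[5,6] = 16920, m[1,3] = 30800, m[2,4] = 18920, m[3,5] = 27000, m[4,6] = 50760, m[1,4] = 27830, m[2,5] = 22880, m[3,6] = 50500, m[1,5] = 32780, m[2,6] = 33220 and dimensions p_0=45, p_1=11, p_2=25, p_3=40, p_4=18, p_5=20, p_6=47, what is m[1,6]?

56485

m[1,6] = min over k∈[1,5] of m[1,k]+m[k+1,6]+p_{0}·p_k·p_{6}.
k=1: 0 + 33220 + 45·11·47 = 56485; k=2: 12375 + 50500 + 45·25·47 = 115750; k=3: 30800 + 50760 + 45·40·47 = 166160; k=4: 27830 + 16920 + 45·18·47 = 82820; k=5: 32780 + 0 + 45·20·47 = 75080.
Minimum: 56485 at k=1.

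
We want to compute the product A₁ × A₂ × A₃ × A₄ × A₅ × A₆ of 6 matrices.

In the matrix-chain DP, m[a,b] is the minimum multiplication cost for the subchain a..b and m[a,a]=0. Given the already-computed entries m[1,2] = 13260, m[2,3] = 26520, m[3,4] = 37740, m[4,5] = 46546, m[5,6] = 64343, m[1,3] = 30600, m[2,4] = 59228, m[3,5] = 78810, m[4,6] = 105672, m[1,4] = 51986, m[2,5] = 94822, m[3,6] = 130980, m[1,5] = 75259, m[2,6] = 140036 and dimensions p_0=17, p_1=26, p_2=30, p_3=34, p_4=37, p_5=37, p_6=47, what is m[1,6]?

104822

m[1,6] = min over k∈[1,5] of m[1,k]+m[k+1,6]+p_{0}·p_k·p_{6}.
k=1: 0 + 140036 + 17·26·47 = 160810; k=2: 13260 + 130980 + 17·30·47 = 168210; k=3: 30600 + 105672 + 17·34·47 = 163438; k=4: 51986 + 64343 + 17·37·47 = 145892; k=5: 75259 + 0 + 17·37·47 = 104822.
Minimum: 104822 at k=5.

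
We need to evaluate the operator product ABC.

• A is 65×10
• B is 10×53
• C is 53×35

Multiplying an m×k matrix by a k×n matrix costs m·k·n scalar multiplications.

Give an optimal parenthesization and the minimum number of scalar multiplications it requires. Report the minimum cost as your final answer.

41300

(A(BC)): cost 41300.
((AB)C): cost 155025.
Optimal: (A(BC)) with cost 41300.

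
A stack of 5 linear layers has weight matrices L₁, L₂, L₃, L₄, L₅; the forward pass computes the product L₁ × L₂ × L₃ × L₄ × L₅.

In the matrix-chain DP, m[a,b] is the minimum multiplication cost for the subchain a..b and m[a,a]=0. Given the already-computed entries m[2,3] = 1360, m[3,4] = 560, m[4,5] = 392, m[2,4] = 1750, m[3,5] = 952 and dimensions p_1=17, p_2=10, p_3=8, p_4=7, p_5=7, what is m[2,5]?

m[2,5] = min over k∈[2,4] of m[2,k]+m[k+1,5]+p_{1}·p_k·p_{5}.
k=2: 0 + 952 + 17·10·7 = 2142; k=3: 1360 + 392 + 17·8·7 = 2704; k=4: 1750 + 0 + 17·7·7 = 2583.
Minimum: 2142 at k=2.

2142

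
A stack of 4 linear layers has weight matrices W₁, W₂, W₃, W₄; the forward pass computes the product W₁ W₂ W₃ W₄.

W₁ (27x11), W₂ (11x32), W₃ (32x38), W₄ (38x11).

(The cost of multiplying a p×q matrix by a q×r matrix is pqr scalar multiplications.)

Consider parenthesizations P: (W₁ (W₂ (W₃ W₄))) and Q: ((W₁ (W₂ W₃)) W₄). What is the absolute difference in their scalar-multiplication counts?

Order P = (W₁ (W₂ (W₃ W₄))): (W₃ W₄): 32×38 by 38×11 → 32×11, cost 32·38·11 = 13376; (W₂ (W₃ W₄)): 11×32 by 32×11 → 11×11, cost 11·32·11 = 3872; cumulative 17248; (W₁ (W₂ (W₃ W₄))): 27×11 by 11×11 → 27×11, cost 27·11·11 = 3267; cumulative 20515. Total 20515.
Order Q = ((W₁ (W₂ W₃)) W₄): (W₂ W₃): 11×32 by 32×38 → 11×38, cost 11·32·38 = 13376; (W₁ (W₂ W₃)): 27×11 by 11×38 → 27×38, cost 27·11·38 = 11286; cumulative 24662; ((W₁ (W₂ W₃)) W₄): 27×38 by 38×11 → 27×11, cost 27·38·11 = 11286; cumulative 35948. Total 35948.
Difference: |20515 − 35948| = 15433.

15433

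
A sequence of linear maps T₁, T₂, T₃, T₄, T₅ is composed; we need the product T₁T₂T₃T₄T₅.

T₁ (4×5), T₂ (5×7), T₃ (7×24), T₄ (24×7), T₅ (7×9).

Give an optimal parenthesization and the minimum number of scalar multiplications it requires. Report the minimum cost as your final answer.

1736

Adjacent pairs: T₁T₂ = 4·5·7 = 140; T₂T₃ = 5·7·24 = 840; T₃T₄ = 7·24·7 = 1176; T₄T₅ = 24·7·9 = 1512.
Length 3: T₁..T₃: k=1: 0+840+4·5·24=1320; k=2: 140+0+4·7·24=812 → min 812 | T₂..T₄: k=2: 0+1176+5·7·7=1421; k=3: 840+0+5·24·7=1680 → min 1421 | T₃..T₅: k=3: 0+1512+7·24·9=3024; k=4: 1176+0+7·7·9=1617 → min 1617.
Length 4: T₁..T₄: k=1: 0+1421+4·5·7=1561; k=2: 140+1176+4·7·7=1512; k=3: 812+0+4·24·7=1484 → min 1484 | T₂..T₅: k=2: 0+1617+5·7·9=1932; k=3: 840+1512+5·24·9=3432; k=4: 1421+0+5·7·9=1736 → min 1736.
Length 5: T₁..T₅: k=1: 0+1736+4·5·9=1916; k=2: 140+1617+4·7·9=2009; k=3: 812+1512+4·24·9=3188; k=4: 1484+0+4·7·9=1736 → min 1736.
Optimal parenthesization: ((((T₁T₂)T₃)T₄)T₅) with cost 1736.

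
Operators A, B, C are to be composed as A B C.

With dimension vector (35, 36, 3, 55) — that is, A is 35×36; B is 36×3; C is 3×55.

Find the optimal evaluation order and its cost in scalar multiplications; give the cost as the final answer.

(A (B C)): cost 75240.
((A B) C): cost 9555.
Optimal: ((A B) C) with cost 9555.

9555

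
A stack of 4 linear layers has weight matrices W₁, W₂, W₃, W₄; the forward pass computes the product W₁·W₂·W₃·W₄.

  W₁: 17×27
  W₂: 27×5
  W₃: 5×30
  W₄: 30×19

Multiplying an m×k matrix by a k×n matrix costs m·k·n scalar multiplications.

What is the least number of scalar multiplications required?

6760

Adjacent pairs: W₁W₂ = 17·27·5 = 2295; W₂W₃ = 27·5·30 = 4050; W₃W₄ = 5·30·19 = 2850.
Length 3: W₁..W₃: k=1: 0+4050+17·27·30=17820; k=2: 2295+0+17·5·30=4845 → min 4845 | W₂..W₄: k=2: 0+2850+27·5·19=5415; k=3: 4050+0+27·30·19=19440 → min 5415.
Length 4: W₁..W₄: k=1: 0+5415+17·27·19=14136; k=2: 2295+2850+17·5·19=6760; k=3: 4845+0+17·30·19=14535 → min 6760.
Optimal order: ((W₁·W₂)·(W₃·W₄)) with cost 6760.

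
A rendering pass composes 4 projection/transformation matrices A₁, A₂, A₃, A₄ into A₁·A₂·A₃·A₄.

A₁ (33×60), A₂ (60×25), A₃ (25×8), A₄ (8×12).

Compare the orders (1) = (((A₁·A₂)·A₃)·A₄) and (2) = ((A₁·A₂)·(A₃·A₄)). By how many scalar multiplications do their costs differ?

2532

Order (1) = (((A₁·A₂)·A₃)·A₄): (A₁·A₂): 33×60 by 60×25 → 33×25, cost 33·60·25 = 49500; ((A₁·A₂)·A₃): 33×25 by 25×8 → 33×8, cost 33·25·8 = 6600; cumulative 56100; (((A₁·A₂)·A₃)·A₄): 33×8 by 8×12 → 33×12, cost 33·8·12 = 3168; cumulative 59268. Total 59268.
Order (2) = ((A₁·A₂)·(A₃·A₄)): (A₁·A₂): 33×60 by 60×25 → 33×25, cost 33·60·25 = 49500; (A₃·A₄): 25×8 by 8×12 → 25×12, cost 25·8·12 = 2400; ((A₁·A₂)·(A₃·A₄)): 33×25 by 25×12 → 33×12, cost 33·25·12 = 9900; cumulative 61800. Total 61800.
Difference: |59268 − 61800| = 2532.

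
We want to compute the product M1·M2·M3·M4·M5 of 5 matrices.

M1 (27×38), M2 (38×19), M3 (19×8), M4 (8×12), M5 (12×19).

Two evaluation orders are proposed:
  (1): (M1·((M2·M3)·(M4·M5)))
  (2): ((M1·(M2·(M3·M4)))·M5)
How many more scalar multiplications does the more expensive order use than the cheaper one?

3914

Order (1) = (M1·((M2·M3)·(M4·M5))): (M2·M3): 38×19 by 19×8 → 38×8, cost 38·19·8 = 5776; (M4·M5): 8×12 by 12×19 → 8×19, cost 8·12·19 = 1824; ((M2·M3)·(M4·M5)): 38×8 by 8×19 → 38×19, cost 38·8·19 = 5776; cumulative 13376; (M1·((M2·M3)·(M4·M5))): 27×38 by 38×19 → 27×19, cost 27·38·19 = 19494; cumulative 32870. Total 32870.
Order (2) = ((M1·(M2·(M3·M4)))·M5): (M3·M4): 19×8 by 8×12 → 19×12, cost 19·8·12 = 1824; (M2·(M3·M4)): 38×19 by 19×12 → 38×12, cost 38·19·12 = 8664; cumulative 10488; (M1·(M2·(M3·M4))): 27×38 by 38×12 → 27×12, cost 27·38·12 = 12312; cumulative 22800; ((M1·(M2·(M3·M4)))·M5): 27×12 by 12×19 → 27×19, cost 27·12·19 = 6156; cumulative 28956. Total 28956.
Difference: |32870 − 28956| = 3914.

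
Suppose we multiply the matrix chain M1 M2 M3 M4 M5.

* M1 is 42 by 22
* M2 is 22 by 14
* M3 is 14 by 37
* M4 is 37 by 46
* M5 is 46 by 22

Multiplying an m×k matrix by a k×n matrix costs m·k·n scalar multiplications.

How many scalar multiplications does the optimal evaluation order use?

Adjacent pairs: M1M2 = 42·22·14 = 12936; M2M3 = 22·14·37 = 11396; M3M4 = 14·37·46 = 23828; M4M5 = 37·46·22 = 37444.
Length 3: M1..M3: k=1: 0+11396+42·22·37=45584; k=2: 12936+0+42·14·37=34692 → min 34692 | M2..M4: k=2: 0+23828+22·14·46=37996; k=3: 11396+0+22·37·46=48840 → min 37996 | M3..M5: k=3: 0+37444+14·37·22=48840; k=4: 23828+0+14·46·22=37996 → min 37996.
Length 4: M1..M4: k=1: 0+37996+42·22·46=80500; k=2: 12936+23828+42·14·46=63812; k=3: 34692+0+42·37·46=106176 → min 63812 | M2..M5: k=2: 0+37996+22·14·22=44772; k=3: 11396+37444+22·37·22=66748; k=4: 37996+0+22·46·22=60260 → min 44772.
Length 5: M1..M5: k=1: 0+44772+42·22·22=65100; k=2: 12936+37996+42·14·22=63868; k=3: 34692+37444+42·37·22=106324; k=4: 63812+0+42·46·22=106316 → min 63868.
Optimal order: ((M1 M2) ((M3 M4) M5)) with cost 63868.

63868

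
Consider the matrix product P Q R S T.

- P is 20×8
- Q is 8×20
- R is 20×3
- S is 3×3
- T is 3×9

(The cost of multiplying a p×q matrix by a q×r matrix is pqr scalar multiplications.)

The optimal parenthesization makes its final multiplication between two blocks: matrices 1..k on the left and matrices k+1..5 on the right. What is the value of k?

4

Adjacent pairs: PQ = 20·8·20 = 3200; QR = 8·20·3 = 480; RS = 20·3·3 = 180; ST = 3·3·9 = 81.
Length 3: P..R: k=1: 0+480+20·8·3=960; k=2: 3200+0+20·20·3=4400 → min 960 | Q..S: k=2: 0+180+8·20·3=660; k=3: 480+0+8·3·3=552 → min 552 | R..T: k=3: 0+81+20·3·9=621; k=4: 180+0+20·3·9=720 → min 621.
Length 4: P..S: k=1: 0+552+20·8·3=1032; k=2: 3200+180+20·20·3=4580; k=3: 960+0+20·3·3=1140 → min 1032 | Q..T: k=2: 0+621+8·20·9=2061; k=3: 480+81+8·3·9=777; k=4: 552+0+8·3·9=768 → min 768.
Top-level splits: k=1: (P..P)·(Q..T) → 0+768+20·8·9 = 2208; k=2: (P..Q)·(R..T) → 3200+621+20·20·9 = 7421; k=3: (P..R)·(S..T) → 960+81+20·3·9 = 1581; k=4: (P..S)·(T..T) → 1032+0+20·3·9 = 1572.
Best split is after S, i.e. k = 4.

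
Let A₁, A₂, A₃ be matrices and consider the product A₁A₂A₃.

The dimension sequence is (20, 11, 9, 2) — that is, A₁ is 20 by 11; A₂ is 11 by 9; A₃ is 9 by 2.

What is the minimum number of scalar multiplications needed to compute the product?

Order (A₁(A₂A₃)): (A₂A₃): 11×9 by 9×2 → 11×2, cost 11·9·2 = 198; (A₁(A₂A₃)): 20×11 by 11×2 → 20×2, cost 20·11·2 = 440; cumulative 638. Total 638.
Order ((A₁A₂)A₃): (A₁A₂): 20×11 by 11×9 → 20×9, cost 20·11·9 = 1980; ((A₁A₂)A₃): 20×9 by 9×2 → 20×2, cost 20·9·2 = 360; cumulative 2340. Total 2340.
Minimum: 638.

638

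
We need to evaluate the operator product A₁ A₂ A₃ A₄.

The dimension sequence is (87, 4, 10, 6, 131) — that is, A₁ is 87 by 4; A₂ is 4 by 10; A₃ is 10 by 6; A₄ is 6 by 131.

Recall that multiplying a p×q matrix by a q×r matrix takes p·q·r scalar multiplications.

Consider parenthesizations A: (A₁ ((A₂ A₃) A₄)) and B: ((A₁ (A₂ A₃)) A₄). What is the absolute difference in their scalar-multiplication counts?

21738

Order A = (A₁ ((A₂ A₃) A₄)): (A₂ A₃): 4×10 by 10×6 → 4×6, cost 4·10·6 = 240; ((A₂ A₃) A₄): 4×6 by 6×131 → 4×131, cost 4·6·131 = 3144; cumulative 3384; (A₁ ((A₂ A₃) A₄)): 87×4 by 4×131 → 87×131, cost 87·4·131 = 45588; cumulative 48972. Total 48972.
Order B = ((A₁ (A₂ A₃)) A₄): (A₂ A₃): 4×10 by 10×6 → 4×6, cost 4·10·6 = 240; (A₁ (A₂ A₃)): 87×4 by 4×6 → 87×6, cost 87·4·6 = 2088; cumulative 2328; ((A₁ (A₂ A₃)) A₄): 87×6 by 6×131 → 87×131, cost 87·6·131 = 68382; cumulative 70710. Total 70710.
Difference: |48972 − 70710| = 21738.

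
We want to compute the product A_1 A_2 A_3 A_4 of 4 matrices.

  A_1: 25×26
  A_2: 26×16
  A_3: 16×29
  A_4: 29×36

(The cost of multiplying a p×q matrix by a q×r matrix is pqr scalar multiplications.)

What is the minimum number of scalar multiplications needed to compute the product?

Adjacent pairs: A_1A_2 = 25·26·16 = 10400; A_2A_3 = 26·16·29 = 12064; A_3A_4 = 16·29·36 = 16704.
Length 3: A_1..A_3: k=1: 0+12064+25·26·29=30914; k=2: 10400+0+25·16·29=22000 → min 22000 | A_2..A_4: k=2: 0+16704+26·16·36=31680; k=3: 12064+0+26·29·36=39208 → min 31680.
Length 4: A_1..A_4: k=1: 0+31680+25·26·36=55080; k=2: 10400+16704+25·16·36=41504; k=3: 22000+0+25·29·36=48100 → min 41504.
Optimal order: ((A_1 A_2) (A_3 A_4)) with cost 41504.

41504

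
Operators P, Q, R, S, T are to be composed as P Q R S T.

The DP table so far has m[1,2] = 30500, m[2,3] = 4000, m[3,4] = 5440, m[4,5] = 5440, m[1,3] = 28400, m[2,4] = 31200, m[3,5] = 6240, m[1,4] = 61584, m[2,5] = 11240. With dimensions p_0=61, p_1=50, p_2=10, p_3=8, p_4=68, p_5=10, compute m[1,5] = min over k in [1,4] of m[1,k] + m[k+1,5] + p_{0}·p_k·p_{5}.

38720

m[1,5] = min over k∈[1,4] of m[1,k]+m[k+1,5]+p_{0}·p_k·p_{5}.
k=1: 0 + 11240 + 61·50·10 = 41740; k=2: 30500 + 6240 + 61·10·10 = 42840; k=3: 28400 + 5440 + 61·8·10 = 38720; k=4: 61584 + 0 + 61·68·10 = 103064.
Minimum: 38720 at k=3.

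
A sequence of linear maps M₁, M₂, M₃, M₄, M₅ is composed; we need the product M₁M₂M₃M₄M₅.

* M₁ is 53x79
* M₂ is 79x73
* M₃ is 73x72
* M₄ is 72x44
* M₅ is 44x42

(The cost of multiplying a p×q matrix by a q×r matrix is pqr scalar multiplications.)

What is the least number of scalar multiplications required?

767184

Adjacent pairs: M₁M₂ = 53·79·73 = 305651; M₂M₃ = 79·73·72 = 415224; M₃M₄ = 73·72·44 = 231264; M₄M₅ = 72·44·42 = 133056.
Length 3: M₁..M₃: k=1: 0+415224+53·79·72=716688; k=2: 305651+0+53·73·72=584219 → min 584219 | M₂..M₄: k=2: 0+231264+79·73·44=485012; k=3: 415224+0+79·72·44=665496 → min 485012 | M₃..M₅: k=3: 0+133056+73·72·42=353808; k=4: 231264+0+73·44·42=366168 → min 353808.
Length 4: M₁..M₄: k=1: 0+485012+53·79·44=669240; k=2: 305651+231264+53·73·44=707151; k=3: 584219+0+53·72·44=752123 → min 669240 | M₂..M₅: k=2: 0+353808+79·73·42=596022; k=3: 415224+133056+79·72·42=787176; k=4: 485012+0+79·44·42=631004 → min 596022.
Length 5: M₁..M₅: k=1: 0+596022+53·79·42=771876; k=2: 305651+353808+53·73·42=821957; k=3: 584219+133056+53·72·42=877547; k=4: 669240+0+53·44·42=767184 → min 767184.
Optimal order: ((M₁(M₂(M₃M₄)))M₅) with cost 767184.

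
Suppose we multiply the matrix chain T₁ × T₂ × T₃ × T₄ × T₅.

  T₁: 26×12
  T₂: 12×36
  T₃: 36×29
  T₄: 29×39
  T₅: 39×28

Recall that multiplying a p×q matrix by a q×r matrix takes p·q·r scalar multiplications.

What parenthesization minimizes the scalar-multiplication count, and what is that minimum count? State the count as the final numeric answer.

47940

Adjacent pairs: T₁T₂ = 26·12·36 = 11232; T₂T₃ = 12·36·29 = 12528; T₃T₄ = 36·29·39 = 40716; T₄T₅ = 29·39·28 = 31668.
Length 3: T₁..T₃: k=1: 0+12528+26·12·29=21576; k=2: 11232+0+26·36·29=38376 → min 21576 | T₂..T₄: k=2: 0+40716+12·36·39=57564; k=3: 12528+0+12·29·39=26100 → min 26100 | T₃..T₅: k=3: 0+31668+36·29·28=60900; k=4: 40716+0+36·39·28=80028 → min 60900.
Length 4: T₁..T₄: k=1: 0+26100+26·12·39=38268; k=2: 11232+40716+26·36·39=88452; k=3: 21576+0+26·29·39=50982 → min 38268 | T₂..T₅: k=2: 0+60900+12·36·28=72996; k=3: 12528+31668+12·29·28=53940; k=4: 26100+0+12·39·28=39204 → min 39204.
Length 5: T₁..T₅: k=1: 0+39204+26·12·28=47940; k=2: 11232+60900+26·36·28=98340; k=3: 21576+31668+26·29·28=74356; k=4: 38268+0+26·39·28=66660 → min 47940.
Optimal parenthesization: (T₁ × (((T₂ × T₃) × T₄) × T₅)) with cost 47940.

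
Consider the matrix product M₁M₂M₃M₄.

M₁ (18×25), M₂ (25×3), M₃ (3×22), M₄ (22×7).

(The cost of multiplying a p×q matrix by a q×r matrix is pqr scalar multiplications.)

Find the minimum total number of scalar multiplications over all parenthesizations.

2190

Adjacent pairs: M₁M₂ = 18·25·3 = 1350; M₂M₃ = 25·3·22 = 1650; M₃M₄ = 3·22·7 = 462.
Length 3: M₁..M₃: k=1: 0+1650+18·25·22=11550; k=2: 1350+0+18·3·22=2538 → min 2538 | M₂..M₄: k=2: 0+462+25·3·7=987; k=3: 1650+0+25·22·7=5500 → min 987.
Length 4: M₁..M₄: k=1: 0+987+18·25·7=4137; k=2: 1350+462+18·3·7=2190; k=3: 2538+0+18·22·7=5310 → min 2190.
Optimal order: ((M₁M₂)(M₃M₄)) with cost 2190.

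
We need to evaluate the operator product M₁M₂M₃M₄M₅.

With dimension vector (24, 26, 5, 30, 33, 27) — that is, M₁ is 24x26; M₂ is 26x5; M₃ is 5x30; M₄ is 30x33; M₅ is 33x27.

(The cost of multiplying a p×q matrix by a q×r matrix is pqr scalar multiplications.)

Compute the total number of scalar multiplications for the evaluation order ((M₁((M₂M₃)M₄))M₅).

(M₂M₃): 26×5 by 5×30 → 26×30, cost 26·5·30 = 3900
((M₂M₃)M₄): 26×30 by 30×33 → 26×33, cost 26·30·33 = 25740; cumulative 29640
(M₁((M₂M₃)M₄)): 24×26 by 26×33 → 24×33, cost 24·26·33 = 20592; cumulative 50232
((M₁((M₂M₃)M₄))M₅): 24×33 by 33×27 → 24×27, cost 24·33·27 = 21384; cumulative 71616
Total: 71616 scalar multiplications.

71616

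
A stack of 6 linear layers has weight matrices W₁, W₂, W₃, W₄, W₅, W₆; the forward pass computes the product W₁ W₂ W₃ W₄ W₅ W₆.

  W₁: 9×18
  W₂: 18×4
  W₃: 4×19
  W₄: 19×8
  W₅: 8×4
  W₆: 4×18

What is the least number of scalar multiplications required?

Adjacent pairs: W₁W₂ = 9·18·4 = 648; W₂W₃ = 18·4·19 = 1368; W₃W₄ = 4·19·8 = 608; W₄W₅ = 19·8·4 = 608; W₅W₆ = 8·4·18 = 576.
Length 3: W₁..W₃: k=1: 0+1368+9·18·19=4446; k=2: 648+0+9·4·19=1332 → min 1332 | W₂..W₄: k=2: 0+608+18·4·8=1184; k=3: 1368+0+18·19·8=4104 → min 1184 | W₃..W₅: k=3: 0+608+4·19·4=912; k=4: 608+0+4·8·4=736 → min 736 | W₄..W₆: k=4: 0+576+19·8·18=3312; k=5: 608+0+19·4·18=1976 → min 1976.
Length 4: W₁..W₄: k=1: 0+1184+9·18·8=2480; k=2: 648+608+9·4·8=1544; k=3: 1332+0+9·19·8=2700 → min 1544 | W₂..W₅: k=2: 0+736+18·4·4=1024; k=3: 1368+608+18·19·4=3344; k=4: 1184+0+18·8·4=1760 → min 1024 | W₃..W₆: k=3: 0+1976+4·19·18=3344; k=4: 608+576+4·8·18=1760; k=5: 736+0+4·4·18=1024 → min 1024.
Length 5: W₁..W₅: k=1: 0+1024+9·18·4=1672; k=2: 648+736+9·4·4=1528; k=3: 1332+608+9·19·4=2624; k=4: 1544+0+9·8·4=1832 → min 1528 | W₂..W₆: k=2: 0+1024+18·4·18=2320; k=3: 1368+1976+18·19·18=9500; k=4: 1184+576+18·8·18=4352; k=5: 1024+0+18·4·18=2320 → min 2320.
Length 6: W₁..W₆: k=1: 0+2320+9·18·18=5236; k=2: 648+1024+9·4·18=2320; k=3: 1332+1976+9·19·18=6386; k=4: 1544+576+9·8·18=3416; k=5: 1528+0+9·4·18=2176 → min 2176.
Optimal order: (((W₁ W₂) ((W₃ W₄) W₅)) W₆) with cost 2176.

2176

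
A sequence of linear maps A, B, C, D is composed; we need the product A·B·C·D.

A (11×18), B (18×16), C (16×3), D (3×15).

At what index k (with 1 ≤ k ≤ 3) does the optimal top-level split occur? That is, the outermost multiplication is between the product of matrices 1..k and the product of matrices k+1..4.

3

Adjacent pairs: AB = 11·18·16 = 3168; BC = 18·16·3 = 864; CD = 16·3·15 = 720.
Length 3: A..C: k=1: 0+864+11·18·3=1458; k=2: 3168+0+11·16·3=3696 → min 1458 | B..D: k=2: 0+720+18·16·15=5040; k=3: 864+0+18·3·15=1674 → min 1674.
Top-level splits: k=1: (A..A)·(B..D) → 0+1674+11·18·15 = 4644; k=2: (A..B)·(C..D) → 3168+720+11·16·15 = 6528; k=3: (A..C)·(D..D) → 1458+0+11·3·15 = 1953.
Best split is after C, i.e. k = 3.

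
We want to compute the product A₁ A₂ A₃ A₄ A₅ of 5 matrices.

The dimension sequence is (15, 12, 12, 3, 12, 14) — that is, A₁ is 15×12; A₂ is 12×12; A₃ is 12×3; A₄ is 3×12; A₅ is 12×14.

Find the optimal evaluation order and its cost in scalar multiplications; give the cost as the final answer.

2106

Adjacent pairs: A₁A₂ = 15·12·12 = 2160; A₂A₃ = 12·12·3 = 432; A₃A₄ = 12·3·12 = 432; A₄A₅ = 3·12·14 = 504.
Length 3: A₁..A₃: k=1: 0+432+15·12·3=972; k=2: 2160+0+15·12·3=2700 → min 972 | A₂..A₄: k=2: 0+432+12·12·12=2160; k=3: 432+0+12·3·12=864 → min 864 | A₃..A₅: k=3: 0+504+12·3·14=1008; k=4: 432+0+12·12·14=2448 → min 1008.
Length 4: A₁..A₄: k=1: 0+864+15·12·12=3024; k=2: 2160+432+15·12·12=4752; k=3: 972+0+15·3·12=1512 → min 1512 | A₂..A₅: k=2: 0+1008+12·12·14=3024; k=3: 432+504+12·3·14=1440; k=4: 864+0+12·12·14=2880 → min 1440.
Length 5: A₁..A₅: k=1: 0+1440+15·12·14=3960; k=2: 2160+1008+15·12·14=5688; k=3: 972+504+15·3·14=2106; k=4: 1512+0+15·12·14=4032 → min 2106.
Optimal parenthesization: ((A₁ (A₂ A₃)) (A₄ A₅)) with cost 2106.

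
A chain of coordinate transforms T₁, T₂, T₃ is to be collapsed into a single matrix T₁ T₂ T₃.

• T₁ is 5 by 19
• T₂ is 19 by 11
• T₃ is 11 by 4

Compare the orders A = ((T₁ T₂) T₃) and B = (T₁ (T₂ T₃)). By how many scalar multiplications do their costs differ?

49

Order A = ((T₁ T₂) T₃): (T₁ T₂): 5×19 by 19×11 → 5×11, cost 5·19·11 = 1045; ((T₁ T₂) T₃): 5×11 by 11×4 → 5×4, cost 5·11·4 = 220; cumulative 1265. Total 1265.
Order B = (T₁ (T₂ T₃)): (T₂ T₃): 19×11 by 11×4 → 19×4, cost 19·11·4 = 836; (T₁ (T₂ T₃)): 5×19 by 19×4 → 5×4, cost 5·19·4 = 380; cumulative 1216. Total 1216.
Difference: |1265 − 1216| = 49.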